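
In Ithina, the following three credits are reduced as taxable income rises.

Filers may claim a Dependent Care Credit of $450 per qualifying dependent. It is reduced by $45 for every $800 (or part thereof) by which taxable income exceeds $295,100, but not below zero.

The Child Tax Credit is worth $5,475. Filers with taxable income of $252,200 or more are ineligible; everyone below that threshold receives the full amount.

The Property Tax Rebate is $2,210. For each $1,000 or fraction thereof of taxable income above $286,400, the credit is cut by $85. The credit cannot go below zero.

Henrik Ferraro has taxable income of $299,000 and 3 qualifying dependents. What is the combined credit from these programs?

Dependent Care Credit: base = 3 × $450 = $1,350. income exceeds $295,100 by $3,900, which is 5 full-or-partial $800 increments; reduction = 5 × $45 = $225, leaving $1,125.
Child Tax Credit: $299,000 meets or exceeds the $252,200 cutoff, so the credit is $0.
Property Tax Rebate: income exceeds $286,400 by $12,600, which is 13 full-or-partial $1,000 increments; reduction = 13 × $85 = $1,105, leaving $1,105.
Total: $1,125 + $0 + $1,105 = $2,230.

$2,230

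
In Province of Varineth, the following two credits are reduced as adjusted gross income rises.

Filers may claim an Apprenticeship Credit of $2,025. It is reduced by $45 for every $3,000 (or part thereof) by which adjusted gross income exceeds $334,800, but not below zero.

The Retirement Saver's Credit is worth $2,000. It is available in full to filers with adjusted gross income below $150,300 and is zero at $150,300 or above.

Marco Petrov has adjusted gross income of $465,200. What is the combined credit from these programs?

$45

Apprenticeship Credit: income exceeds $334,800 by $130,400, which is 44 full-or-partial $3,000 increments; reduction = 44 × $45 = $1,980, leaving $45.
Retirement Saver's Credit: $465,200 meets or exceeds the $150,300 cutoff, so the credit is $0.
Total: $45 + $0 = $45.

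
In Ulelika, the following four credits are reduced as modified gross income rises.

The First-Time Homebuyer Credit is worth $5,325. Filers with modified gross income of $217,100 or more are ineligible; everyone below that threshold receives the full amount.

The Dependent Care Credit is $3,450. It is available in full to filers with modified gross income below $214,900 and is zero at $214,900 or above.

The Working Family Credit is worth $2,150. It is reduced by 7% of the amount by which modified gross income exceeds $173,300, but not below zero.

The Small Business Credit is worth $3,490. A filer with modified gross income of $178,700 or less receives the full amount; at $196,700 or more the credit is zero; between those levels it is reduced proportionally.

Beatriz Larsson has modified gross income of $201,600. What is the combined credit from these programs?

First-Time Homebuyer Credit: $201,600 is below the $217,100 cutoff, so the full $5,325 applies.
Dependent Care Credit: $201,600 is below the $214,900 cutoff, so the full $3,450 applies.
Working Family Credit: 7% of the $28,300 excess over $173,300 is $1,981; credit = $2,150 − $1,981 = $169.
Small Business Credit: $201,600 is at or above $196,700, so the credit is $0.
Total: $5,325 + $3,450 + $169 + $0 = $8,944.

$8,944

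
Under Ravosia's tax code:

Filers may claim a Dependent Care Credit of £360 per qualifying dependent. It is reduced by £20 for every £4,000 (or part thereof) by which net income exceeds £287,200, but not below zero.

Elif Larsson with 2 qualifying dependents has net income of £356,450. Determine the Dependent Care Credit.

Dependent Care Credit: base = 2 × £360 = £720. income exceeds £287,200 by £69,250, which is 18 full-or-partial £4,000 increments; reduction = 18 × £20 = £360, leaving £360.

£360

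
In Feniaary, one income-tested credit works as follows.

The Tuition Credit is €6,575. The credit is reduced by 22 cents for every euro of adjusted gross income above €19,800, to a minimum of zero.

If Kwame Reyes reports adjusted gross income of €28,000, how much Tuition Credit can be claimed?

€4,771

Tuition Credit: 22% of the €8,200 excess over €19,800 is €1,804; credit = €6,575 − €1,804 = €4,771.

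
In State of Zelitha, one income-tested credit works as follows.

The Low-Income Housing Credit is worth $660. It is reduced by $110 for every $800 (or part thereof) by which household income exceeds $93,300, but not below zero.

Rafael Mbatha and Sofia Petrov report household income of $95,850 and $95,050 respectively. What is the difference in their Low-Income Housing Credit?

$110

Rafael ($95,850): Low-Income Housing Credit: income exceeds $93,300 by $2,550, which is 4 full-or-partial $800 increments; reduction = 4 × $110 = $440, leaving $220.
Sofia ($95,050): Low-Income Housing Credit: income exceeds $93,300 by $1,750, which is 3 full-or-partial $800 increments; reduction = 3 × $110 = $330, leaving $330.
Difference: |$220 − $330| = $110.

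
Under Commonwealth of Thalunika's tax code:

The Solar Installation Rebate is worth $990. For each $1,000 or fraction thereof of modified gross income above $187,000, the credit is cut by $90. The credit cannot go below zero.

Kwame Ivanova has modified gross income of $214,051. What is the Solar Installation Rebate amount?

Solar Installation Rebate: income exceeds $187,000 by $27,051 → 28 increments × $90 = $2,520 ≥ base, so the credit is $0.

$0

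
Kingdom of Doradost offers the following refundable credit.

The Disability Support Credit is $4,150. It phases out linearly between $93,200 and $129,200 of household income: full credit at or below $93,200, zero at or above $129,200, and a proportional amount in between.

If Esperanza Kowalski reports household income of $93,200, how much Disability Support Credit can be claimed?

$4,150

Disability Support Credit: $93,200 is at or below the $93,200 threshold, so the full $4,150 applies.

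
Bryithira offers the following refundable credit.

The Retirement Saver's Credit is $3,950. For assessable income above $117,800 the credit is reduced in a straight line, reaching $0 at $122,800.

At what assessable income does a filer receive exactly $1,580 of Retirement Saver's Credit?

$120,800

$1,580 is 1,580/3,950 of the full $3,950, so 2,370/3,950 of the $5,000 range has been used: income = $117,800 + $5,000 × 2,370/3,950 = $120,800.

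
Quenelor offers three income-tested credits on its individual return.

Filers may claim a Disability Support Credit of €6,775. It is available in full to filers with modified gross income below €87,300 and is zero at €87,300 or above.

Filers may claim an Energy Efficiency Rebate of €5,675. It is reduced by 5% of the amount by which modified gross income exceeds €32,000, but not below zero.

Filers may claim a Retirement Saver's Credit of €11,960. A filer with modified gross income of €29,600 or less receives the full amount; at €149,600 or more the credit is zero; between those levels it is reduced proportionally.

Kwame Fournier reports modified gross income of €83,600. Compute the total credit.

Disability Support Credit: €83,600 is below the €87,300 cutoff, so the full €6,775 applies.
Energy Efficiency Rebate: 5% of the €51,600 excess over €32,000 is €2,580; credit = €5,675 − €2,580 = €3,095.
Retirement Saver's Credit: €83,600 is €54,000 into a €120,000 phase-out range, leaving 66,000/120,000 of the credit: €11,960 × 66,000/120,000 = €6,578.
Total: €6,775 + €3,095 + €6,578 = €16,448.

€16,448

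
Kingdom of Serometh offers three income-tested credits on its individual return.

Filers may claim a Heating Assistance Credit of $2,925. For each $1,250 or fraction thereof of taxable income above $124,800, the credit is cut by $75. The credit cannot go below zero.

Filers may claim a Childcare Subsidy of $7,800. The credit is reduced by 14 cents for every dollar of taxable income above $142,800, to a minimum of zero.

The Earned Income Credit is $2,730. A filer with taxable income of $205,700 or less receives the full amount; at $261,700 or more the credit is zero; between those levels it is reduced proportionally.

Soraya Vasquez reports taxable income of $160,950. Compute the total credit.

$8,739

Heating Assistance Credit: income exceeds $124,800 by $36,150, which is 29 full-or-partial $1,250 increments; reduction = 29 × $75 = $2,175, leaving $750.
Childcare Subsidy: 14% of the $18,150 excess over $142,800 is $2,541; credit = $7,800 − $2,541 = $5,259.
Earned Income Credit: $160,950 is at or below the $205,700 threshold, so the full $2,730 applies.
Total: $750 + $5,259 + $2,730 = $8,739.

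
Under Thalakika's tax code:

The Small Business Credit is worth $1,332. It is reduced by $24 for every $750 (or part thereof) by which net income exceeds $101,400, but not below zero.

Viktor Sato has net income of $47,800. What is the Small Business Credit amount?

$1,332

Small Business Credit: $47,800 is at or below the $101,400 threshold, so the full $1,332 applies.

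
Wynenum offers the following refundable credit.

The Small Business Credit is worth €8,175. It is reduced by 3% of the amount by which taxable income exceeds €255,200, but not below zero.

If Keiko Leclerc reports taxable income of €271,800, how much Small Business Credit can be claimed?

Small Business Credit: 3% of the €16,600 excess over €255,200 is €498; credit = €8,175 − €498 = €7,677.

€7,677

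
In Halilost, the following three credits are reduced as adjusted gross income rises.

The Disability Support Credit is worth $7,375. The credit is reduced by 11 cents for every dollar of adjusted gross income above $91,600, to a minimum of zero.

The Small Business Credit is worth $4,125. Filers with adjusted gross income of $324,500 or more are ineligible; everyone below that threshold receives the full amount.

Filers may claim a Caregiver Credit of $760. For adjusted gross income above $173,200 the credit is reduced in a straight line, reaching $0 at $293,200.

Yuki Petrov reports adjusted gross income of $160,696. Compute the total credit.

$4,885

Disability Support Credit: 11% of the $69,096 excess over $91,600 is $7,600.56 ≥ base, so the credit is $0.
Small Business Credit: $160,696 is below the $324,500 cutoff, so the full $4,125 applies.
Caregiver Credit: $160,696 is at or below the $173,200 threshold, so the full $760 applies.
Total: $0 + $4,125 + $760 = $4,885.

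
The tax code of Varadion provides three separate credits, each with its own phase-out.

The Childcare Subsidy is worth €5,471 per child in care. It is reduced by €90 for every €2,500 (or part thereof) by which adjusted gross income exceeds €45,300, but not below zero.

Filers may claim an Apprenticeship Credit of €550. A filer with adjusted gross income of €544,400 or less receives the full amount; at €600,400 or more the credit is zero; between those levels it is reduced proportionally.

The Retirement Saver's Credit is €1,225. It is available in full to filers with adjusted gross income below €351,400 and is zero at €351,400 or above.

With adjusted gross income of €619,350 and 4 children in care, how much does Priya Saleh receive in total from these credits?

€1,184

Childcare Subsidy: base = 4 × €5,471 = €21,884. income exceeds €45,300 by €574,050, which is 230 full-or-partial €2,500 increments; reduction = 230 × €90 = €20,700, leaving €1,184.
Apprenticeship Credit: €619,350 is at or above €600,400, so the credit is €0.
Retirement Saver's Credit: €619,350 meets or exceeds the €351,400 cutoff, so the credit is €0.
Total: €1,184 + €0 + €0 = €1,184.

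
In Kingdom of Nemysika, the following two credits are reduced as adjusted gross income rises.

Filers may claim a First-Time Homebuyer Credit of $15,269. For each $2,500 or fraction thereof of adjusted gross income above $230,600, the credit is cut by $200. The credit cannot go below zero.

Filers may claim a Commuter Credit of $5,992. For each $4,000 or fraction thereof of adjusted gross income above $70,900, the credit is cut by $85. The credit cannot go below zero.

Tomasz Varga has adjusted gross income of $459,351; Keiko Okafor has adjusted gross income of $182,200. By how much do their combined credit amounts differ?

$18,881

Tomasz ($459,351): First-Time Homebuyer Credit: income exceeds $230,600 by $228,751 → 92 increments × $200 = $18,400 ≥ base, so the credit is $0. Commuter Credit: income exceeds $70,900 by $388,451 → 98 increments × $85 = $8,330 ≥ base, so the credit is $0. total $0 + $0 = $0
Keiko ($182,200): First-Time Homebuyer Credit: $182,200 is at or below the $230,600 threshold, so the full $15,269 applies. Commuter Credit: income exceeds $70,900 by $111,300, which is 28 full-or-partial $4,000 increments; reduction = 28 × $85 = $2,380, leaving $3,612. total $15,269 + $3,612 = $18,881
Difference: |$0 − $18,881| = $18,881.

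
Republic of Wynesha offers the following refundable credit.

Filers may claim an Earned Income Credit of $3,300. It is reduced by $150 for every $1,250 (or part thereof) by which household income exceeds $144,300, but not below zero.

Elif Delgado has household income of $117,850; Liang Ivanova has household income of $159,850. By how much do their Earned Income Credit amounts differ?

$1,950

Elif ($117,850): Earned Income Credit: $117,850 is at or below the $144,300 threshold, so the full $3,300 applies.
Liang ($159,850): Earned Income Credit: income exceeds $144,300 by $15,550, which is 13 full-or-partial $1,250 increments; reduction = 13 × $150 = $1,950, leaving $1,350.
Difference: |$3,300 − $1,350| = $1,950.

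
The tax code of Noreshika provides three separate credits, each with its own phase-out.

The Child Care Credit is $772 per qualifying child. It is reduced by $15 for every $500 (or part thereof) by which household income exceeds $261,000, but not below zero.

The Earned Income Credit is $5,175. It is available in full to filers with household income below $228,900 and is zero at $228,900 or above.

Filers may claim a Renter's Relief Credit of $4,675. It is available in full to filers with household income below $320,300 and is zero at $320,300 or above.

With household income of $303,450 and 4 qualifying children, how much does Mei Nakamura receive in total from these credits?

Child Care Credit: base = 4 × $772 = $3,088. income exceeds $261,000 by $42,450, which is 85 full-or-partial $500 increments; reduction = 85 × $15 = $1,275, leaving $1,813.
Earned Income Credit: $303,450 meets or exceeds the $228,900 cutoff, so the credit is $0.
Renter's Relief Credit: $303,450 is below the $320,300 cutoff, so the full $4,675 applies.
Total: $1,813 + $0 + $4,675 = $6,488.

$6,488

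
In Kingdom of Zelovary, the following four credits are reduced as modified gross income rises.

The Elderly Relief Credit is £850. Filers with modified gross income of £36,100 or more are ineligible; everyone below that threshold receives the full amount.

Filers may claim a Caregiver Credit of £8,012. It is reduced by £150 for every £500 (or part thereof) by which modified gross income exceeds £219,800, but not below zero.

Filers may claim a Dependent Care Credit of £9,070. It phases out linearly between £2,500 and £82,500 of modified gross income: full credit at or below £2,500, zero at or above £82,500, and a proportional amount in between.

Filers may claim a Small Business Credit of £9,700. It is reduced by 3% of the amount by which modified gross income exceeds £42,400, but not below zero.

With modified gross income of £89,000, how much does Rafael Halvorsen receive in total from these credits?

£16,314

Elderly Relief Credit: £89,000 meets or exceeds the £36,100 cutoff, so the credit is £0.
Caregiver Credit: £89,000 is at or below the £219,800 threshold, so the full £8,012 applies.
Dependent Care Credit: £89,000 is at or above £82,500, so the credit is £0.
Small Business Credit: 3% of the £46,600 excess over £42,400 is £1,398; credit = £9,700 − £1,398 = £8,302.
Total: £0 + £8,012 + £0 + £8,302 = £16,314.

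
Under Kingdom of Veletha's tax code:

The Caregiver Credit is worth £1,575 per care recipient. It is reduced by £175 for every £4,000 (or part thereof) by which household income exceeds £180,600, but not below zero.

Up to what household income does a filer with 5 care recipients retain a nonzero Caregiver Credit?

£356,600

Full credit = 5 × £1,575 = £7,875.
After 44 increments the reduction is 44 × £175 = £7,700, leaving £175; one more increment wipes it out. Increment 44 ends at excess 44 × £4,000 = £176,000, so the highest qualifying income is £180,600 + £176,000 = £356,600.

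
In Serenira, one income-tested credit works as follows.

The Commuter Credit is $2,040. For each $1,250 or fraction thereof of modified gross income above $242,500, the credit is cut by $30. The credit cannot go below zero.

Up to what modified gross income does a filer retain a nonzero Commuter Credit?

After 67 increments the reduction is 67 × $30 = $2,010, leaving $30; one more increment wipes it out. Increment 67 ends at excess 67 × $1,250 = $83,750, so the highest qualifying income is $242,500 + $83,750 = $326,250.

$326,250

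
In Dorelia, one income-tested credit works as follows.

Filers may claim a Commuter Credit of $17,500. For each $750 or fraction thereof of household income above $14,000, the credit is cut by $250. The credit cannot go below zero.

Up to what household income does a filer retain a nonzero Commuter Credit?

$65,750

After 69 increments the reduction is 69 × $250 = $17,250, leaving $250; one more increment wipes it out. Increment 69 ends at excess 69 × $750 = $51,750, so the highest qualifying income is $14,000 + $51,750 = $65,750.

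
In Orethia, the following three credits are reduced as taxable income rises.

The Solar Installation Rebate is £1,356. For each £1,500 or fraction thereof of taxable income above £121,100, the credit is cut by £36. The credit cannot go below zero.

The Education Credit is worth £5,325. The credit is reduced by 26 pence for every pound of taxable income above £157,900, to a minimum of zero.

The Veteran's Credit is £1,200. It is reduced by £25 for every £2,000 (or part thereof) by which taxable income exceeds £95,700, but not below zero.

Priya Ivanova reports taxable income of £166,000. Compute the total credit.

£3,795

Solar Installation Rebate: income exceeds £121,100 by £44,900, which is 30 full-or-partial £1,500 increments; reduction = 30 × £36 = £1,080, leaving £276.
Education Credit: 26% of the £8,100 excess over £157,900 is £2,106; credit = £5,325 − £2,106 = £3,219.
Veteran's Credit: income exceeds £95,700 by £70,300, which is 36 full-or-partial £2,000 increments; reduction = 36 × £25 = £900, leaving £300.
Total: £276 + £3,219 + £300 = £3,795.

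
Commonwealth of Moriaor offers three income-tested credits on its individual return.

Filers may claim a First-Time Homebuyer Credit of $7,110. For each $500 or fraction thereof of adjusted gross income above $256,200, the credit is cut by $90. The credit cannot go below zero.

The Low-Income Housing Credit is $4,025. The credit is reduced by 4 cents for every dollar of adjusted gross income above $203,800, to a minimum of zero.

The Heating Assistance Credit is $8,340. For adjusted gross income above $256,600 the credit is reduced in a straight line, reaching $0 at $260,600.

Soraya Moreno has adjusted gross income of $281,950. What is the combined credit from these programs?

First-Time Homebuyer Credit: income exceeds $256,200 by $25,750, which is 52 full-or-partial $500 increments; reduction = 52 × $90 = $4,680, leaving $2,430.
Low-Income Housing Credit: 4% of the $78,150 excess over $203,800 is $3,126; credit = $4,025 − $3,126 = $899.
Heating Assistance Credit: $281,950 is at or above $260,600, so the credit is $0.
Total: $2,430 + $899 + $0 = $3,329.

$3,329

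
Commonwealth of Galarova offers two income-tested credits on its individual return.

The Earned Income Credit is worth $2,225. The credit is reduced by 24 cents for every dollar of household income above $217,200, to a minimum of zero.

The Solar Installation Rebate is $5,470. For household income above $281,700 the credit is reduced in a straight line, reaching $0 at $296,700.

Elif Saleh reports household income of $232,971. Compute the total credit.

Earned Income Credit: 24% of the $15,771 excess over $217,200 is $3,785.04 ≥ base, so the credit is $0.
Solar Installation Rebate: $232,971 is at or below the $281,700 threshold, so the full $5,470 applies.
Total: $0 + $5,470 = $5,470.

$5,470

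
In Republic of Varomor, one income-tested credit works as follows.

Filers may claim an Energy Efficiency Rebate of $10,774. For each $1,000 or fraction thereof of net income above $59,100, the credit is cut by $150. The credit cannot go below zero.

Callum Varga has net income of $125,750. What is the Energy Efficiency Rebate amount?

$724

Energy Efficiency Rebate: income exceeds $59,100 by $66,650, which is 67 full-or-partial $1,000 increments; reduction = 67 × $150 = $10,050, leaving $724.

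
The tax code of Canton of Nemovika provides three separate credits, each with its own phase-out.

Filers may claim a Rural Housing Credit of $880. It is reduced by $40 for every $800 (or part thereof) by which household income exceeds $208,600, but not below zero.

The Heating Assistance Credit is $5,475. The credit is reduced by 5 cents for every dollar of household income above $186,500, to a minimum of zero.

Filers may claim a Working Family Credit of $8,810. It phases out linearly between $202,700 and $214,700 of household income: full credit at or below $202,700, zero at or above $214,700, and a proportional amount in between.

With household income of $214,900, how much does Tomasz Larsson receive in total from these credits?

Rural Housing Credit: income exceeds $208,600 by $6,300, which is 8 full-or-partial $800 increments; reduction = 8 × $40 = $320, leaving $560.
Heating Assistance Credit: 5% of the $28,400 excess over $186,500 is $1,420; credit = $5,475 − $1,420 = $4,055.
Working Family Credit: $214,900 is at or above $214,700, so the credit is $0.
Total: $560 + $4,055 + $0 = $4,615.

$4,615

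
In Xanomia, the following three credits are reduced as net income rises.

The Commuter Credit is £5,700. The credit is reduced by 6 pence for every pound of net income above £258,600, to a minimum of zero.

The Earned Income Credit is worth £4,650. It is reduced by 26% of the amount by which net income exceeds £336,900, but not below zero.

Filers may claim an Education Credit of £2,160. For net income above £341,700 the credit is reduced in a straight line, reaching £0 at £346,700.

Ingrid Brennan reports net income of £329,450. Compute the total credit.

£8,259

Commuter Credit: 6% of the £70,850 excess over £258,600 is £4,251; credit = £5,700 − £4,251 = £1,449.
Earned Income Credit: £329,450 is at or below the £336,900 threshold, so the full £4,650 applies.
Education Credit: £329,450 is at or below the £341,700 threshold, so the full £2,160 applies.
Total: £1,449 + £4,650 + £2,160 = £8,259.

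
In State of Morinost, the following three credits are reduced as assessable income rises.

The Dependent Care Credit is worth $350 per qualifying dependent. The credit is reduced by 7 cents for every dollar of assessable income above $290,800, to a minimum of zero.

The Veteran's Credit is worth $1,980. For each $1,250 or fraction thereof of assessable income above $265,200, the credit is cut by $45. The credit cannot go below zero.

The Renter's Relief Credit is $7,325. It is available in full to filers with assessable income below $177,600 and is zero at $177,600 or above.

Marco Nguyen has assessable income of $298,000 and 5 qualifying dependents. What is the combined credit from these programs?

$2,011

Dependent Care Credit: base = 5 × $350 = $1,750. 7% of the $7,200 excess over $290,800 is $504; credit = $1,750 − $504 = $1,246.
Veteran's Credit: income exceeds $265,200 by $32,800, which is 27 full-or-partial $1,250 increments; reduction = 27 × $45 = $1,215, leaving $765.
Renter's Relief Credit: $298,000 meets or exceeds the $177,600 cutoff, so the credit is $0.
Total: $1,246 + $765 + $0 = $2,011.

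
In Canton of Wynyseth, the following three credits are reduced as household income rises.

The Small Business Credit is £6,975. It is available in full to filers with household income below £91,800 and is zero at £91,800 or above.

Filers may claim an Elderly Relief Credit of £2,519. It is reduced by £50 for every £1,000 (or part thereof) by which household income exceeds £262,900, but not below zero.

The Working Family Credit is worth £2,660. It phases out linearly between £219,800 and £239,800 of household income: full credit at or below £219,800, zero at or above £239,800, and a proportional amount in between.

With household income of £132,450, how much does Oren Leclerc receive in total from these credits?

£5,179

Small Business Credit: £132,450 meets or exceeds the £91,800 cutoff, so the credit is £0.
Elderly Relief Credit: £132,450 is at or below the £262,900 threshold, so the full £2,519 applies.
Working Family Credit: £132,450 is at or below the £219,800 threshold, so the full £2,660 applies.
Total: £0 + £2,519 + £2,660 = £5,179.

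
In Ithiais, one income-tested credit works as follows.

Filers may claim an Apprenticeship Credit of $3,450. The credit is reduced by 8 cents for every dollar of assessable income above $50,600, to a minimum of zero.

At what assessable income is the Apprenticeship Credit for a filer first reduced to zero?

$93,725

The credit falls by 8% of each dollar above $50,600, so it reaches zero when the excess is $3,450 / 8% = $43,125: income = $50,600 + $43,125 = $93,725.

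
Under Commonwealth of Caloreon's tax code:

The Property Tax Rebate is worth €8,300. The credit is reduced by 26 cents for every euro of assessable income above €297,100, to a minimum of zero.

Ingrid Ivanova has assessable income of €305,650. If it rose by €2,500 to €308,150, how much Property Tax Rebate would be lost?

€650

At €305,650 — 26% of the €8,550 excess over €297,100 is €2,223; credit = €8,300 − €2,223 = €6,077.
At €308,150 — 26% of the €11,050 excess over €297,100 is €2,873; credit = €8,300 − €2,873 = €5,427.
Lost: €6,077 − €5,427 = €650.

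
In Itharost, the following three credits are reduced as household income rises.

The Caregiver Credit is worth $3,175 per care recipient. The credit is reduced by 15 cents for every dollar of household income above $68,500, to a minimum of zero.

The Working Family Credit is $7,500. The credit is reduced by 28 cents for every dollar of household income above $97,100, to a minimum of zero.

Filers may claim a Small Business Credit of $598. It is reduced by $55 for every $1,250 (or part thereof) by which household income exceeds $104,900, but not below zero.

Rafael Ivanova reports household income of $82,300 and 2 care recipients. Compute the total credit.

Caregiver Credit: base = 2 × $3,175 = $6,350. 15% of the $13,800 excess over $68,500 is $2,070; credit = $6,350 − $2,070 = $4,280.
Working Family Credit: $82,300 is at or below the $97,100 threshold, so the full $7,500 applies.
Small Business Credit: $82,300 is at or below the $104,900 threshold, so the full $598 applies.
Total: $4,280 + $7,500 + $598 = $12,378.

$12,378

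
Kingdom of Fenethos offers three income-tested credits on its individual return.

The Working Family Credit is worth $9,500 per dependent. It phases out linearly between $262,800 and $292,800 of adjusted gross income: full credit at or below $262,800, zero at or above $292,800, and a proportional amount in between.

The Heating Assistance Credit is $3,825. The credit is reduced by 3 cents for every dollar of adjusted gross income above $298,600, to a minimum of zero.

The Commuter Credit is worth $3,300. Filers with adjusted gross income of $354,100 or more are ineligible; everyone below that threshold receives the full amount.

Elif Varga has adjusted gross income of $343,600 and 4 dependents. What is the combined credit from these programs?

Working Family Credit: base = 4 × $9,500 = $38,000. $343,600 is at or above $292,800, so the credit is $0.
Heating Assistance Credit: 3% of the $45,000 excess over $298,600 is $1,350; credit = $3,825 − $1,350 = $2,475.
Commuter Credit: $343,600 is below the $354,100 cutoff, so the full $3,300 applies.
Total: $0 + $2,475 + $3,300 = $5,775.

$5,775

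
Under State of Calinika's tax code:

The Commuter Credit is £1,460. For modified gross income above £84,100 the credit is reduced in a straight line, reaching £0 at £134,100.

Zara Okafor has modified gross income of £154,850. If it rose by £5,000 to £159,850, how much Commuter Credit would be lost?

At £154,850 — £154,850 is at or above £134,100, so the credit is £0.
At £159,850 — £159,850 is at or above £134,100, so the credit is £0.
Lost: £0 − £0 = £0.

£0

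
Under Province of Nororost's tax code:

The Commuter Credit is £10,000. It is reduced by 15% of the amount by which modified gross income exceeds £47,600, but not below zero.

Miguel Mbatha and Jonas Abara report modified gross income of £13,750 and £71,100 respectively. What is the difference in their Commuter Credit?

£3,525

Miguel (£13,750): Commuter Credit: £13,750 is at or below the £47,600 threshold, so the full £10,000 applies.
Jonas (£71,100): Commuter Credit: 15% of the £23,500 excess over £47,600 is £3,525; credit = £10,000 − £3,525 = £6,475.
Difference: |£10,000 − £6,475| = £3,525.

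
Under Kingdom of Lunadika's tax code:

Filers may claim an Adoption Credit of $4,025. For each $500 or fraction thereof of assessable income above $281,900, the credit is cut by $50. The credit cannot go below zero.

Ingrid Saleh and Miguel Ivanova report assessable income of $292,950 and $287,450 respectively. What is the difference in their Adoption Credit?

$550

Ingrid ($292,950): Adoption Credit: income exceeds $281,900 by $11,050, which is 23 full-or-partial $500 increments; reduction = 23 × $50 = $1,150, leaving $2,875.
Miguel ($287,450): Adoption Credit: income exceeds $281,900 by $5,550, which is 12 full-or-partial $500 increments; reduction = 12 × $50 = $600, leaving $3,425.
Difference: |$2,875 − $3,425| = $550.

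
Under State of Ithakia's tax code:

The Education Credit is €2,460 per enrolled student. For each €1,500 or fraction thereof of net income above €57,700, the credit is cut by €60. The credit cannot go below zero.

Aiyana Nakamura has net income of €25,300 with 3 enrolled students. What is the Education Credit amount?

Education Credit: base = 3 × €2,460 = €7,380. €25,300 is at or below the €57,700 threshold, so the full €7,380 applies.

€7,380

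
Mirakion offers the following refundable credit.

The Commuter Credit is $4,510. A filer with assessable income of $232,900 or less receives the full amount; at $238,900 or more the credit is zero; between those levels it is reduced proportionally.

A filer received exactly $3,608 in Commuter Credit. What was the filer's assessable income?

$234,100

$3,608 is 3,608/4,510 of the full $4,510, so 902/4,510 of the $6,000 range has been used: income = $232,900 + $6,000 × 902/4,510 = $234,100.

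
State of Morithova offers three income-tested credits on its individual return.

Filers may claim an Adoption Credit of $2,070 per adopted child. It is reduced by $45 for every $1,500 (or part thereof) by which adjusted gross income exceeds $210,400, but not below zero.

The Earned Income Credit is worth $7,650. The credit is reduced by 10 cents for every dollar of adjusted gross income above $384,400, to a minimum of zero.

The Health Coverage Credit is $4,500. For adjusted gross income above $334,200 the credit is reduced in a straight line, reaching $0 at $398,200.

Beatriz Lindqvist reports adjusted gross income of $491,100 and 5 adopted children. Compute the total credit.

$1,890

Adoption Credit: base = 5 × $2,070 = $10,350. income exceeds $210,400 by $280,700, which is 188 full-or-partial $1,500 increments; reduction = 188 × $45 = $8,460, leaving $1,890.
Earned Income Credit: 10% of the $106,700 excess over $384,400 is $10,670 ≥ base, so the credit is $0.
Health Coverage Credit: $491,100 is at or above $398,200, so the credit is $0.
Total: $1,890 + $0 + $0 = $1,890.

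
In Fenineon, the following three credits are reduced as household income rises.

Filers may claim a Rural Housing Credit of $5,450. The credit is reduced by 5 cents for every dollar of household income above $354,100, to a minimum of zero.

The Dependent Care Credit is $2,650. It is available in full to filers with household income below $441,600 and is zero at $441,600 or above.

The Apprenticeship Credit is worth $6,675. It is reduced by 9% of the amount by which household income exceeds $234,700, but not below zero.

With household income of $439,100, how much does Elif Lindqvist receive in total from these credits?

Rural Housing Credit: 5% of the $85,000 excess over $354,100 is $4,250; credit = $5,450 − $4,250 = $1,200.
Dependent Care Credit: $439,100 is below the $441,600 cutoff, so the full $2,650 applies.
Apprenticeship Credit: 9% of the $204,400 excess over $234,700 is $18,396 ≥ base, so the credit is $0.
Total: $1,200 + $2,650 + $0 = $3,850.

$3,850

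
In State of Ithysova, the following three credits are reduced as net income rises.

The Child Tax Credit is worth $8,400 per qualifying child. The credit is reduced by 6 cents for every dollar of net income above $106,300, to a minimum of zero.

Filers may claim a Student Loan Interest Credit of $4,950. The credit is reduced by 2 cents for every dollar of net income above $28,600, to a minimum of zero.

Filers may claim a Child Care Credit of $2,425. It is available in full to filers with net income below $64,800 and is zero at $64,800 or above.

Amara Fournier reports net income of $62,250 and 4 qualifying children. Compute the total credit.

$40,302

Child Tax Credit: base = 4 × $8,400 = $33,600. $62,250 is at or below the $106,300 threshold, so the full $33,600 applies.
Student Loan Interest Credit: 2% of the $33,650 excess over $28,600 is $673; credit = $4,950 − $673 = $4,277.
Child Care Credit: $62,250 is below the $64,800 cutoff, so the full $2,425 applies.
Total: $33,600 + $4,277 + $2,425 = $40,302.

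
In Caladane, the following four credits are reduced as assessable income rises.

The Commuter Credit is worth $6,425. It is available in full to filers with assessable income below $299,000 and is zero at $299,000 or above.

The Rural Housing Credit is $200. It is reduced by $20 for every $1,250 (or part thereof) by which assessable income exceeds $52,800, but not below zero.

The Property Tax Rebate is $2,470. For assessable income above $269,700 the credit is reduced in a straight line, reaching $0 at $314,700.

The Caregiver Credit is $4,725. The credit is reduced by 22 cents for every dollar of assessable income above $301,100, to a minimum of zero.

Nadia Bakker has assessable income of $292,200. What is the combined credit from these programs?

$12,385

Commuter Credit: $292,200 is below the $299,000 cutoff, so the full $6,425 applies.
Rural Housing Credit: income exceeds $52,800 by $239,400 → 192 increments × $20 = $3,840 ≥ base, so the credit is $0.
Property Tax Rebate: $292,200 is $22,500 into a $45,000 phase-out range, leaving 22,500/45,000 of the credit: $2,470 × 22,500/45,000 = $1,235.
Caregiver Credit: $292,200 is at or below the $301,100 threshold, so the full $4,725 applies.
Total: $6,425 + $0 + $1,235 + $4,725 = $12,385.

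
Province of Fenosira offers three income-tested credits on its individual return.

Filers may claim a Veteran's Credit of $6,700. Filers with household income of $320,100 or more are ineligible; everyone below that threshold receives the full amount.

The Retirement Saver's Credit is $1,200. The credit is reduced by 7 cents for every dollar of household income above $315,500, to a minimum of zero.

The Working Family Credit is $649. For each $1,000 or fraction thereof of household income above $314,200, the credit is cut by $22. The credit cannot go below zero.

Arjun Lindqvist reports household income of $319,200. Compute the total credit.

Veteran's Credit: $319,200 is below the $320,100 cutoff, so the full $6,700 applies.
Retirement Saver's Credit: 7% of the $3,700 excess over $315,500 is $259; credit = $1,200 − $259 = $941.
Working Family Credit: income exceeds $314,200 by $5,000, which is 5 full-or-partial $1,000 increments; reduction = 5 × $22 = $110, leaving $539.
Total: $6,700 + $941 + $539 = $8,180.

$8,180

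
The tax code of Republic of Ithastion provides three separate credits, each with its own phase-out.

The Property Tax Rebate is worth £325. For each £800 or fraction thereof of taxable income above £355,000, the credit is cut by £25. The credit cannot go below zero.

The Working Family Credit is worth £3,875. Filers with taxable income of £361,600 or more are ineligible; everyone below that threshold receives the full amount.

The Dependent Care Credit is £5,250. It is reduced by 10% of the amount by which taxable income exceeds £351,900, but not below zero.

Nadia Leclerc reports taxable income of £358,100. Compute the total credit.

Property Tax Rebate: income exceeds £355,000 by £3,100, which is 4 full-or-partial £800 increments; reduction = 4 × £25 = £100, leaving £225.
Working Family Credit: £358,100 is below the £361,600 cutoff, so the full £3,875 applies.
Dependent Care Credit: 10% of the £6,200 excess over £351,900 is £620; credit = £5,250 − £620 = £4,630.
Total: £225 + £3,875 + £4,630 = £8,730.

£8,730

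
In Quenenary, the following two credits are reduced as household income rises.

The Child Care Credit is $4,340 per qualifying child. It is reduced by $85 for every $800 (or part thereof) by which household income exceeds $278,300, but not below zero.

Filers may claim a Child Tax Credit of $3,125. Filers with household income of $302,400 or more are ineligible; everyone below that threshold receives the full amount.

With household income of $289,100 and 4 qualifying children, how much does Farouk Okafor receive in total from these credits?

Child Care Credit: base = 4 × $4,340 = $17,360. income exceeds $278,300 by $10,800, which is 14 full-or-partial $800 increments; reduction = 14 × $85 = $1,190, leaving $16,170.
Child Tax Credit: $289,100 is below the $302,400 cutoff, so the full $3,125 applies.
Total: $16,170 + $3,125 = $19,295.

$19,295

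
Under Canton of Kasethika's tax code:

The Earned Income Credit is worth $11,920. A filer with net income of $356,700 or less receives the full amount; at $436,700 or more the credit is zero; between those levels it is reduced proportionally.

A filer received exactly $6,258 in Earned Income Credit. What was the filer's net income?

$394,700

$6,258 is 6,258/11,920 of the full $11,920, so 5,662/11,920 of the $80,000 range has been used: income = $356,700 + $80,000 × 5,662/11,920 = $394,700.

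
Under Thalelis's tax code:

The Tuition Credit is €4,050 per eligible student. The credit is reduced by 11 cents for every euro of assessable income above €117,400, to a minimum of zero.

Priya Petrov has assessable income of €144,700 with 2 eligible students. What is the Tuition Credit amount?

€5,097

Tuition Credit: base = 2 × €4,050 = €8,100. 11% of the €27,300 excess over €117,400 is €3,003; credit = €8,100 − €3,003 = €5,097.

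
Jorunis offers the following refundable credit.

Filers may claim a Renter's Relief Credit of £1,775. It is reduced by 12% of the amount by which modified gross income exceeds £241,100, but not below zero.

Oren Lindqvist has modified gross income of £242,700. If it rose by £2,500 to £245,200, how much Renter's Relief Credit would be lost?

£300

At £242,700 — 12% of the £1,600 excess over £241,100 is £192; credit = £1,775 − £192 = £1,583.
At £245,200 — 12% of the £4,100 excess over £241,100 is £492; credit = £1,775 − £492 = £1,283.
Lost: £1,583 − £1,283 = £300.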